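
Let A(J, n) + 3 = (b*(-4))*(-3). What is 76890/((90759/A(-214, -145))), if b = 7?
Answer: 2076030/30253 ≈ 68.622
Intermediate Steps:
A(J, n) = 81 (A(J, n) = -3 + (7*(-4))*(-3) = -3 - 28*(-3) = -3 + 84 = 81)
76890/((90759/A(-214, -145))) = 76890/((90759/81)) = 76890/((90759*(1/81))) = 76890/(30253/27) = 76890*(27/30253) = 2076030/30253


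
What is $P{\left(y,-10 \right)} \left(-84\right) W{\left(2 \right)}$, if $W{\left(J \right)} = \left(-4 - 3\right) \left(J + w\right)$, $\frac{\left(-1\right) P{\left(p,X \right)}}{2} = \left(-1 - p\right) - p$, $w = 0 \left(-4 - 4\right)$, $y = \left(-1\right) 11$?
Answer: $-49392$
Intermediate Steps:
$y = -11$
$w = 0$ ($w = 0 \left(-8\right) = 0$)
$P{\left(p,X \right)} = 2 + 4 p$ ($P{\left(p,X \right)} = - 2 \left(\left(-1 - p\right) - p\right) = - 2 \left(-1 - 2 p\right) = 2 + 4 p$)
$W{\left(J \right)} = - 7 J$ ($W{\left(J \right)} = \left(-4 - 3\right) \left(J + 0\right) = - 7 J$)
$P{\left(y,-10 \right)} \left(-84\right) W{\left(2 \right)} = \left(2 + 4 \left(-11\right)\right) \left(-84\right) \left(\left(-7\right) 2\right) = \left(2 - 44\right) \left(-84\right) \left(-14\right) = \left(-42\right) \left(-84\right) \left(-14\right) = 3528 \left(-14\right) = -49392$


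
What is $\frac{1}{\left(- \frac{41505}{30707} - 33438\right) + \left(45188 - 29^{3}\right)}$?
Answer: $- \frac{30707}{388147278} \approx -7.9112 \cdot 10^{-5}$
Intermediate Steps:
$\frac{1}{\left(- \frac{41505}{30707} - 33438\right) + \left(45188 - 29^{3}\right)} = \frac{1}{\left(\left(-41505\right) \frac{1}{30707} - 33438\right) + \left(45188 - 24389\right)} = \frac{1}{\left(- \frac{41505}{30707} - 33438\right) + \left(45188 - 24389\right)} = \frac{1}{- \frac{1026822171}{30707} + 20799} = \frac{1}{- \frac{388147278}{30707}} = - \frac{30707}{388147278}$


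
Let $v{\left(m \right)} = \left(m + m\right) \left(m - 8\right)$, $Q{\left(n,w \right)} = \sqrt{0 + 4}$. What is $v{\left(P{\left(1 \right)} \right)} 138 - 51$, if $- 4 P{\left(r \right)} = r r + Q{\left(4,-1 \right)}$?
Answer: $\frac{7041}{4} \approx 1760.3$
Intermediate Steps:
$Q{\left(n,w \right)} = 2$ ($Q{\left(n,w \right)} = \sqrt{4} = 2$)
$P{\left(r \right)} = - \frac{1}{2} - \frac{r^{2}}{4}$ ($P{\left(r \right)} = - \frac{r r + 2}{4} = - \frac{r^{2} + 2}{4} = - \frac{2 + r^{2}}{4} = - \frac{1}{2} - \frac{r^{2}}{4}$)
$v{\left(m \right)} = 2 m \left(-8 + m\right)$
$v{\left(P{\left(1 \right)} \right)} 138 - 51 = 2 \left(- \frac{1}{2} - \frac{1^{2}}{4}\right) \left(-8 - \left(\frac{1}{2} + \frac{1^{2}}{4}\right)\right) 138 - 51 = 2 \left(- \frac{1}{2} - \frac{1}{4}\right) \left(-8 - \frac{3}{4}\right) 138 - 51 = 2 \left(- \frac{3}{4}\right) \left(-8 - \frac{3}{4}\right) 138 - 51 = 2 \left(- \frac{3}{4}\right) \left(- \frac{35}{4}\right) 138 - 51 = \frac{105}{8} \cdot 138 - 51 = \frac{7245}{4} - 51 = \frac{7041}{4}$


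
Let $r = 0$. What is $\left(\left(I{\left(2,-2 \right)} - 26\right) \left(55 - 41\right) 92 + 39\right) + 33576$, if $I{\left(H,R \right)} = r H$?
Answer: $127$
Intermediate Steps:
$I{\left(H,R \right)} = 0$ ($I{\left(H,R \right)} = 0 H = 0$)
$\left(\left(I{\left(2,-2 \right)} - 26\right) \left(55 - 41\right) 92 + 39\right) + 33576 = \left(\left(0 - 26\right) \left(55 - 41\right) 92 + 39\right) + 33576 = \left(\left(-26\right) 14 \cdot 92 + 39\right) + 33576 = \left(\left(-364\right) 92 + 39\right) + 33576 = \left(-33488 + 39\right) + 33576 = -33449 + 33576 = 127$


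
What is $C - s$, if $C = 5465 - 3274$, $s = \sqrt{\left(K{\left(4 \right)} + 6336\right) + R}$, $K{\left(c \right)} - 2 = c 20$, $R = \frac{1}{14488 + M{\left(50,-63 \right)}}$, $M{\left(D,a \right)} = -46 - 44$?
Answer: $2191 - \frac{\sqrt{1330466843270}}{14398} \approx 2110.9$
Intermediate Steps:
$M{\left(D,a \right)} = -90$
$R = \frac{1}{14398}$ ($R = \frac{1}{14488 - 90} = \frac{1}{14398} \approx 6.9454 \cdot 10^{-5}$)
$K{\left(c \right)} = 2 + 20 c$ ($K{\left(c \right)} = 2 + c 20 = 2 + 20 c$)
$s = \frac{\sqrt{1330466843270}}{14398}$ ($s = \sqrt{\left(\left(2 + 20 \cdot 4\right) + 6336\right) + \frac{1}{14398}} = \sqrt{\left(\left(2 + 80\right) + 6336\right) + \frac{1}{14398}} = \sqrt{\left(82 + 6336\right) + \frac{1}{14398}} = \sqrt{6418 + \frac{1}{14398}} = \sqrt{\frac{92406365}{14398}} = \frac{\sqrt{1330466843270}}{14398} \approx 80.112$)
$C = 2191$ ($C = 5465 - 3274 = 2191$)
$C - s = 2191 - \frac{\sqrt{1330466843270}}{14398}$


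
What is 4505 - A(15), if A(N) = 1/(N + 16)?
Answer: 139654/31 ≈ 4505.0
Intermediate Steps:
A(N) = 1/(16 + N)
4505 - A(15) = 4505 - 1/(16 + 15) = 4505 - 1/31 = 139654/31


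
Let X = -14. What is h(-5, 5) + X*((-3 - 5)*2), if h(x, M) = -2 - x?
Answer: 227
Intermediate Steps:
h(-5, 5) + X*((-3 - 5)*2) = (-2 - 1*(-5)) - 14*(-3 - 5)*2 = (-2 + 5) - (-112)*2 = 3 - 14*(-16) = 3 + 224 = 227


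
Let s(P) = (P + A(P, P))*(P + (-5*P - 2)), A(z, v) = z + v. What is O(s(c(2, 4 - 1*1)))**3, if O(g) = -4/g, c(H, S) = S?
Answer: 8/250047 ≈ 3.1994e-5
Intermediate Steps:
A(z, v) = v + z
s(P) = 3*P*(-2 - 4*P) (s(P) = (P + (P + P))*(P + (-5*P - 2)) = (P + 2*P)*(P + (-2 - 5*P)) = (3*P)*(-2 - 4*P) = 3*P*(-2 - 4*P))
O(s(c(2, 4 - 1*1)))**3 = (-4*1/(6*(-1 - 2*(4 - 1*1))*(4 - 1*1)))**3 = (-4*1/(6*(-1 - 2*(4 - 1))*(4 - 1)))**3 = (-4*1/(18*(-1 - 2*3)))**3 = (-4*1/(18*(-1 - 6)))**3 = (-4/(6*3*(-7)))**3 = (-4/(-126))**3 = (-4*(-1/126))**3 = (2/63)**3 = 8/250047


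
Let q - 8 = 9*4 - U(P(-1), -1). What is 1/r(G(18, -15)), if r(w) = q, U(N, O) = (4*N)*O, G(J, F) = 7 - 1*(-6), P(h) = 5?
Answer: 1/64 ≈ 0.015625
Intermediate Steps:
G(J, F) = 13 (G(J, F) = 7 + 6 = 13)
U(N, O) = 4*N*O
q = 64 (q = 8 + (9*4 - 4*5*(-1)) = 8 + (36 - 1*(-20)) = 8 + (36 + 20) = 8 + 56 = 64)
r(w) = 64
1/r(G(18, -15)) = 1/64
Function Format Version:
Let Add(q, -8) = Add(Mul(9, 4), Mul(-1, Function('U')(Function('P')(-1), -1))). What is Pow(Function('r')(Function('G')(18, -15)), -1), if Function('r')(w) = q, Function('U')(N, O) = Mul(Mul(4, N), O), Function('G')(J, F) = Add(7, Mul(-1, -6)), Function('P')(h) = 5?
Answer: Rational(1, 64) ≈ 0.015625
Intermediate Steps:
Function('G')(J, F) = 13 (Function('G')(J, F) = Add(7, 6) = 13)
Function('U')(N, O) = Mul(4, N, O)
q = 64 (q = Add(8, Add(Mul(9, 4), Mul(-1, Mul(4, 5, -1)))) = Add(8, Add(36, Mul(-1, -20))) = Add(8, Add(36, 20)) = Add(8, 56) = 64)
Function('r')(w) = 64
Pow(Function('r')(Function('G')(18, -15)), -1) = Pow(64, -1) = Rational(1, 64)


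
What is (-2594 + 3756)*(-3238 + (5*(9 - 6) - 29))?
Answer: -3778824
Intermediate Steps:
(-2594 + 3756)*(-3238 + (5*(9 - 6) - 29)) = 1162*(-3238 + (5*3 - 29)) = 1162*(-3238 + (15 - 29)) = 1162*(-3238 - 14) = 1162*(-3252) = -3778824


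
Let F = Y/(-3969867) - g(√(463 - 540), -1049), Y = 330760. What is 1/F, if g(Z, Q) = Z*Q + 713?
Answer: -11238081843561177/1343359091992434200014 - 16532076353575761*I*√77/1343359091992434200014 ≈ -8.3657e-6 - 0.00010799*I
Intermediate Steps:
g(Z, Q) = 713 + Q*Z (g(Z, Q) = Q*Z + 713 = 713 + Q*Z)
F = -2830845931/3969867 + 1049*I*√77 (F = 330760/(-3969867) - (713 - 1049*√(463 - 540)) = 330760*(-1/3969867) - (713 - 1049*I*√77) = -330760/3969867 - (713 - 1049*I*√77) = -330760/3969867 + (-713 + 1049*I*√77) = -2830845931/3969867 + 1049*I*√77 ≈ -713.08 + 9204.9*I)
1/F = 1/(-2830845931/3969867 + 1049*I*√77)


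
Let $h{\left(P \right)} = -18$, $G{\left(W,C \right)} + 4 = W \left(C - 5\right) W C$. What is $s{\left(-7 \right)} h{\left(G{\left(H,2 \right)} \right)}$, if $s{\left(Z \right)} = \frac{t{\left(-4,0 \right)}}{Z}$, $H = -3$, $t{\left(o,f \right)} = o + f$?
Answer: $- \frac{72}{7} \approx -10.286$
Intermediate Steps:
$t{\left(o,f \right)} = f + o$
$G{\left(W,C \right)} = -4 + C W^{2} \left(-5 + C\right)$ ($G{\left(W,C \right)} = -4 + W \left(C - 5\right) W C = -4 + W \left(-5 + C\right) W C = -4 + W^{2} \left(-5 + C\right) C = -4 + C W^{2} \left(-5 + C\right)$)
$s{\left(Z \right)} = - \frac{4}{Z}$ ($s{\left(Z \right)} = \frac{0 - 4}{Z} = - \frac{4}{Z}$)
$s{\left(-7 \right)} h{\left(G{\left(H,2 \right)} \right)} = - \frac{4}{-7} \left(-18\right) = \left(-4\right) \left(- \frac{1}{7}\right) \left(-18\right) = \frac{4}{7} \left(-18\right) = - \frac{72}{7}$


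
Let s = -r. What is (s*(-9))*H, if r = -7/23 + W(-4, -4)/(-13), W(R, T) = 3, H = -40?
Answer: 57600/299 ≈ 192.64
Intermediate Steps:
r = -160/299 (r = -7/23 + 3/(-13) = -7*1/23 + 3*(-1/13) = -7/23 - 3/13 = -160/299 ≈ -0.53512)
s = 160/299 (s = -1*(-160/299) = 160/299 ≈ 0.53512)
(s*(-9))*H = ((160/299)*(-9))*(-40) = -1440/299*(-40) = 57600/299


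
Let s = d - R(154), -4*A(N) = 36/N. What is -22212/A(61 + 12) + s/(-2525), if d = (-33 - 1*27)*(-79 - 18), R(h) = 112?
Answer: 454908392/2525 ≈ 1.8016e+5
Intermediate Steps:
A(N) = -9/N
d = 5820 (d = (-33 - 27)*(-97) = -60*(-97) = 5820)
s = 5708 (s = 5820 - 1*112 = 5820 - 112 = 5708)
-22212/A(61 + 12) + s/(-2525) = -22212/((-9/(61 + 12))) + 5708/(-2525) = -22212/((-9/73)) + 5708*(-1/2525) = -22212/((-9*1/73)) - 5708/2525 = -22212/(-9/73) - 5708/2525 = -22212*(-73/9) - 5708/2525 = 180164 - 5708/2525 = 454908392/2525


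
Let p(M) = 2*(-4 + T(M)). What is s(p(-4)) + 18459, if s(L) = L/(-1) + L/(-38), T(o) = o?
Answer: 351033/19 ≈ 18475.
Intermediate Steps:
p(M) = -8 + 2*M (p(M) = 2*(-4 + M) = -8 + 2*M)
s(L) = -39*L/38 (s(L) = L*(-1) + L*(-1/38) = -L - L/38 = -39*L/38)
s(p(-4)) + 18459 = -39*(-8 + 2*(-4))/38 + 18459 = -39*(-8 - 8)/38 + 18459 = -39/38*(-16) + 18459 = 312/19 + 18459 = 351033/19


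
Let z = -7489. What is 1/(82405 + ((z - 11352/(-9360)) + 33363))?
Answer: 390/42229283 ≈ 9.2353e-6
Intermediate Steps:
1/(82405 + ((z - 11352/(-9360)) + 33363)) = 1/(82405 + ((-7489 - 11352/(-9360)) + 33363)) = 1/(82405 + ((-7489 - 11352*(-1/9360)) + 33363)) = 1/(82405 + ((-7489 + 473/390) + 33363)) = 1/(82405 + (-2920237/390 + 33363)) = 1/(82405 + 10091333/390) = 1/(42229283/390) = 390/42229283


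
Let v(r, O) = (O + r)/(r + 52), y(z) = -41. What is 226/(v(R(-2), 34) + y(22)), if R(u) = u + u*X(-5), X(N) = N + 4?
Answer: -5876/1049 ≈ -5.6015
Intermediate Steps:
X(N) = 4 + N
R(u) = 0 (R(u) = u + u*(4 - 5) = u + u*(-1) = u - u = 0)
v(r, O) = (O + r)/(52 + r)
226/(v(R(-2), 34) + y(22)) = 226/((34 + 0)/(52 + 0) - 41) = 226/(34/52 - 41) = 226/((1/52)*34 - 41) = 226/(17/26 - 41) = 226/(-1049/26) = 226*(-26/1049) = -5876/1049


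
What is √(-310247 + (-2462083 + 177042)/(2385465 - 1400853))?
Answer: I*√75193637940673365/492306 ≈ 557.0*I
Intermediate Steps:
√(-310247 + (-2462083 + 177042)/(2385465 - 1400853)) = √(-310247 - 2285041/984612) = √(-305475204205/984612) = I*√75193637940673365/492306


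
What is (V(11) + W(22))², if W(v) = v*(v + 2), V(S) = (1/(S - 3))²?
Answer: 1141966849/4096 ≈ 2.7880e+5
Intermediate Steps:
V(S) = (-3 + S)⁻² (V(S) = (1/(-3 + S))² = (-3 + S)⁻²)
W(v) = v*(2 + v)
(V(11) + W(22))² = ((-3 + 11)⁻² + 22*(2 + 22))² = (8⁻² + 22*24)² = (1/64 + 528)² = (33793/64)² = 1141966849/4096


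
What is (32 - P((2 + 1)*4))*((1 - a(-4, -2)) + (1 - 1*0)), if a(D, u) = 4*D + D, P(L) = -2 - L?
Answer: 1012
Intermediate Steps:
a(D, u) = 5*D
(32 - P((2 + 1)*4))*((1 - a(-4, -2)) + (1 - 1*0)) = (32 - (-2 - (2 + 1)*4))*((1 - 5*(-4)) + (1 - 1*0)) = (32 - (-2 - 3*4))*((1 - 1*(-20)) + (1 + 0)) = (32 - (-2 - 1*12))*((1 + 20) + 1) = (32 - (-2 - 12))*(21 + 1) = (32 - 1*(-14))*22 = (32 + 14)*22 = 46*22 = 1012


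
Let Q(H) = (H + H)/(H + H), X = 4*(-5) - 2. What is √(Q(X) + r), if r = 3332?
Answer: √3333 ≈ 57.732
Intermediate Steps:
X = -22 (X = -20 - 2 = -22)
Q(H) = 1 (Q(H) = (2*H)/((2*H)) = (2*H)*(1/(2*H)) = 1)
√(Q(X) + r) = √(1 + 3332) = √3333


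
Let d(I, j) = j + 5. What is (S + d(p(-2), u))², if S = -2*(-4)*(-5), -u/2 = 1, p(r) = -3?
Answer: 1369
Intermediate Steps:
u = -2 (u = -2*1 = -2)
d(I, j) = 5 + j
S = -40 (S = 8*(-5) = -40)
(S + d(p(-2), u))² = (-40 + (5 - 2))² = (-40 + 3)² = (-37)² = 1369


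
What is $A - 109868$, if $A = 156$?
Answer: $-109712$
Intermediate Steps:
$A - 109868 = 156 - 109868 = -109712$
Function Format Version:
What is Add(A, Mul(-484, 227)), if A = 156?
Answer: -109712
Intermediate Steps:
Add(A, Mul(-484, 227)) = Add(156, Mul(-484, 227)) = Add(156, -109868) = -109712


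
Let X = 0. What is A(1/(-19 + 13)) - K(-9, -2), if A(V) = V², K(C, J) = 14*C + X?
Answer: 4537/36 ≈ 126.03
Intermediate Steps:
K(C, J) = 14*C (K(C, J) = 14*C + 0 = 14*C)
A(1/(-19 + 13)) - K(-9, -2) = (1/(-19 + 13))² - 14*(-9) = (1/(-6))² - 1*(-126) = (-⅙)² + 126 = 1/36 + 126 = 4537/36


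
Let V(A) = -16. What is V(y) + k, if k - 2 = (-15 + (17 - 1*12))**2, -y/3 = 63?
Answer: 86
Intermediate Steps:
y = -189 (y = -3*63 = -189)
k = 102 (k = 2 + (-15 + (17 - 1*12))**2 = 2 + (-15 + (17 - 12))**2 = 2 + (-15 + 5)**2 = 2 + (-10)**2 = 2 + 100 = 102)
V(y) + k = -16 + 102 = 86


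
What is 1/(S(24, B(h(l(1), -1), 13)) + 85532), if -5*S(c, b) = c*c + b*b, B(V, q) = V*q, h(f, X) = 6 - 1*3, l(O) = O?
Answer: 5/425563 ≈ 1.1749e-5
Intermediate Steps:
h(f, X) = 3 (h(f, X) = 6 - 3 = 3)
S(c, b) = -b²/5 - c²/5 (S(c, b) = -(c*c + b*b)/5 = -(c² + b²)/5 = -(b² + c²)/5 = -b²/5 - c²/5)
1/(S(24, B(h(l(1), -1), 13)) + 85532) = 1/((-(3*13)²/5 - ⅕*24²) + 85532) = 1/((-⅕*39² - ⅕*576) + 85532) = 1/((-⅕*1521 - 576/5) + 85532) = 1/((-1521/5 - 576/5) + 85532) = 1/(-2097/5 + 85532) = 1/(425563/5) = 5/425563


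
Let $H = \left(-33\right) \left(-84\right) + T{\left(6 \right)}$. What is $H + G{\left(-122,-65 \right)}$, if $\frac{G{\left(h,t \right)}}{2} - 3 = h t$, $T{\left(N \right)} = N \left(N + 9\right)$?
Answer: $18728$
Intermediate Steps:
$T{\left(N \right)} = N \left(9 + N\right)$
$G{\left(h,t \right)} = 6 + 2 h t$
$H = 2862$ ($H = \left(-33\right) \left(-84\right) + 6 \left(9 + 6\right) = 2772 + 6 \cdot 15 = 2772 + 90 = 2862$)
$H + G{\left(-122,-65 \right)} = 2862 + \left(6 + 2 \left(-122\right) \left(-65\right)\right) = 2862 + \left(6 + 15860\right) = 2862 + 15866 = 18728$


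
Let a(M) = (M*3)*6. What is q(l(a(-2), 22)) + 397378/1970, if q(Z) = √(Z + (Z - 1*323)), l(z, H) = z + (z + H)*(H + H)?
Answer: 198689/985 + I*√1627 ≈ 201.71 + 40.336*I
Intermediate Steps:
a(M) = 18*M (a(M) = (3*M)*6 = 18*M)
l(z, H) = z + 2*H*(H + z) (l(z, H) = z + (H + z)*(2*H) = z + 2*H*(H + z))
q(Z) = √(-323 + 2*Z) (q(Z) = √(Z + (Z - 323)) = √(Z + (-323 + Z)) = √(-323 + 2*Z))
q(l(a(-2), 22)) + 397378/1970 = √(-323 + 2*(18*(-2) + 2*22² + 2*22*(18*(-2)))) + 397378/1970 = √(-323 + 2*(-36 + 2*484 + 2*22*(-36))) + 397378*(1/1970) = √(-323 + 2*(-36 + 968 - 1584)) + 198689/985 = √(-323 + 2*(-652)) + 198689/985 = √(-323 - 1304) + 198689/985 = √(-1627) + 198689/985 = I*√1627 + 198689/985 = 198689/985 + I*√1627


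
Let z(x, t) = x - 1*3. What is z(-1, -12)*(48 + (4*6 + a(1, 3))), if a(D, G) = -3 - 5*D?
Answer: -256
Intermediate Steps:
z(x, t) = -3 + x (z(x, t) = x - 3 = -3 + x)
z(-1, -12)*(48 + (4*6 + a(1, 3))) = (-3 - 1)*(48 + (4*6 + (-3 - 5*1))) = -4*(48 + (24 + (-3 - 5))) = -4*(48 + (24 - 8)) = -4*(48 + 16) = -4*64 = -256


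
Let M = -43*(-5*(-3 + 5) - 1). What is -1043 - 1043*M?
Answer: -494382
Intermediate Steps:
M = 473 (M = -43*(-5*2 - 1) = -43*(-10 - 1) = -43*(-11) = 473)
-1043 - 1043*M = -1043 - 1043*473 = -1043 - 493339 = -494382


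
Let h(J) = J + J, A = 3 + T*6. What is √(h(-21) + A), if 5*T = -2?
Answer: 3*I*√115/5 ≈ 6.4343*I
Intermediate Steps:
T = -⅖ (T = (⅕)*(-2) = -⅖ ≈ -0.40000)
A = ⅗ (A = 3 - ⅖*6 = 3 - 12/5 = ⅗ ≈ 0.60000)
h(J) = 2*J
√(h(-21) + A) = √(2*(-21) + ⅗) = √(-42 + ⅗) = √(-207/5) = 3*I*√115/5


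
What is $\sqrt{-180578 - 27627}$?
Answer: $i \sqrt{208205} \approx 456.29 i$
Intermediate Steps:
$\sqrt{-180578 - 27627} = \sqrt{-208205} = i \sqrt{208205}$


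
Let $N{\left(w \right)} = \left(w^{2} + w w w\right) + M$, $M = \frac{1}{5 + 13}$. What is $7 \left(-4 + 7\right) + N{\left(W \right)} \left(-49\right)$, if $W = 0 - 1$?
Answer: $\frac{329}{18} \approx 18.278$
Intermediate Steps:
$M = \frac{1}{18} \approx 0.055556$
$W = -1$
$N{\left(w \right)} = \frac{1}{18} + w^{2} + w^{3}$ ($N{\left(w \right)} = \left(w^{2} + w w w\right) + \frac{1}{18} = \left(w^{2} + w^{2} w\right) + \frac{1}{18} = \left(w^{2} + w^{3}\right) + \frac{1}{18} = \frac{1}{18} + w^{2} + w^{3}$)
$7 \left(-4 + 7\right) + N{\left(W \right)} \left(-49\right) = 7 \left(-4 + 7\right) + \left(\frac{1}{18} + \left(-1\right)^{2} + \left(-1\right)^{3}\right) \left(-49\right) = 7 \cdot 3 + \left(\frac{1}{18} + 1 - 1\right) \left(-49\right) = 21 + \frac{1}{18} \left(-49\right) = 21 - \frac{49}{18} = \frac{329}{18}$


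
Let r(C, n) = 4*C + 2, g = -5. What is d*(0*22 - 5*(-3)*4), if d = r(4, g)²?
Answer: 19440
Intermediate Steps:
r(C, n) = 2 + 4*C
d = 324 (d = (2 + 4*4)² = (2 + 16)² = 18² = 324)
d*(0*22 - 5*(-3)*4) = 324*(0*22 - 5*(-3)*4) = 324*(0 + 15*4) = 324*(0 + 60) = 324*60 = 19440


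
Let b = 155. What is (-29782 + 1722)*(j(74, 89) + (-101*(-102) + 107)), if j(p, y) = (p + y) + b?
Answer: -300999620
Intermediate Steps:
j(p, y) = 155 + p + y (j(p, y) = (p + y) + 155 = 155 + p + y)
(-29782 + 1722)*(j(74, 89) + (-101*(-102) + 107)) = (-29782 + 1722)*((155 + 74 + 89) + (-101*(-102) + 107)) = -28060*(318 + (10302 + 107)) = -28060*(318 + 10409) = -28060*10727 = -300999620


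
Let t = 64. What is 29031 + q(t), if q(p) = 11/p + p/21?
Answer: 39021991/1344 ≈ 29034.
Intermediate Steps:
q(p) = 11/p + p/21 (q(p) = 11/p + p*(1/21) = 11/p + p/21)
29031 + q(t) = 29031 + (11/64 + (1/21)*64) = 29031 + (11*(1/64) + 64/21) = 29031 + (11/64 + 64/21) = 29031 + 4327/1344 = 39021991/1344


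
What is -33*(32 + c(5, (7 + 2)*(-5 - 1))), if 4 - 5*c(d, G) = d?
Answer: -5247/5 ≈ -1049.4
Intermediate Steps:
c(d, G) = ⅘ - d/5
-33*(32 + c(5, (7 + 2)*(-5 - 1))) = -33*(32 + (⅘ - ⅕*5)) = -33*(32 + (⅘ - 1)) = -33*(32 - ⅕) = -33*159/5 = -5247/5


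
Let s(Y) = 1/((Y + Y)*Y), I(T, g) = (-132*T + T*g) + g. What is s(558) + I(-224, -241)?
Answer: 51880092409/622728 ≈ 83311.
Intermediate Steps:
I(T, g) = g - 132*T + T*g
s(Y) = 1/(2*Y**2) (s(Y) = 1/(((2*Y))*Y) = (1/(2*Y))/Y = 1/(2*Y**2))
s(558) + I(-224, -241) = (1/2)/558**2 + (-241 - 132*(-224) - 224*(-241)) = (1/2)*(1/311364) + (-241 + 29568 + 53984) = 1/622728 + 83311 = 51880092409/622728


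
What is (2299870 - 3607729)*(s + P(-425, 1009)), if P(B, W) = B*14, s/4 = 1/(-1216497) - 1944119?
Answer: 4127296913432094878/405499 ≈ 1.0178e+13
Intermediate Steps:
s = -9460059724576/1216497 (s = 4*(1/(-1216497) - 1944119) = 4*(-1/1216497 - 1944119) = 4*(-2365014931144/1216497) = -9460059724576/1216497 ≈ -7.7765e+6)
P(B, W) = 14*B
(2299870 - 3607729)*(s + P(-425, 1009)) = (2299870 - 3607729)*(-9460059724576/1216497 + 14*(-425)) = -1307859*(-9460059724576/1216497 - 5950) = -1307859*(-9467297881726/1216497) = 4127296913432094878/405499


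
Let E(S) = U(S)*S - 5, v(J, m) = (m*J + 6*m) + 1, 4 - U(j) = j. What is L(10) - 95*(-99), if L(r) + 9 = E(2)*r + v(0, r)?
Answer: 9447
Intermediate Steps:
U(j) = 4 - j
v(J, m) = 1 + 6*m + J*m (v(J, m) = (J*m + 6*m) + 1 = (6*m + J*m) + 1 = 1 + 6*m + J*m)
E(S) = -5 + S*(4 - S) (E(S) = (4 - S)*S - 5 = S*(4 - S) - 5 = -5 + S*(4 - S))
L(r) = -8 + 5*r (L(r) = -9 + ((-5 - 1*2*(-4 + 2))*r + (1 + 6*r + 0*r)) = -9 + ((-5 - 1*2*(-2))*r + (1 + 6*r + 0)) = -9 + ((-5 + 4)*r + (1 + 6*r)) = -9 + (-r + (1 + 6*r)) = -9 + (1 + 5*r) = -8 + 5*r)
L(10) - 95*(-99) = (-8 + 5*10) - 95*(-99) = (-8 + 50) + 9405 = 42 + 9405 = 9447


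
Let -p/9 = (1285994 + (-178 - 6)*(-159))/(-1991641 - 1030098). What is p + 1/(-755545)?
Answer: 1277653147073/326151398965 ≈ 3.9174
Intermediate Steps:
p = 11837250/3021739 (p = -9*(1285994 + (-178 - 6)*(-159))/(-1991641 - 1030098) = -9*(1285994 - 184*(-159))/(-3021739) = -9*(1285994 + 29256)*(-1)/3021739 = -11837250*(-1)/3021739 = -9*(-1315250/3021739) = 11837250/3021739 ≈ 3.9174)
p + 1/(-755545) = 11837250/3021739 + 1/(-755545) = 11837250/3021739 - 1/755545 = 1277653147073/326151398965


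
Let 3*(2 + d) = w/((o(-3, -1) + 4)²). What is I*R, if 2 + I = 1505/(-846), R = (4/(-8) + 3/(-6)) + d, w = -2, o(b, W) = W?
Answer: 265351/22842 ≈ 11.617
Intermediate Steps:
d = -56/27 (d = -2 + (-2/(-1 + 4)²)/3 = -2 + (-2/(3²))/3 = -2 + (-2/9)/3 = -2 + (-2*⅑)/3 = -2 + (⅓)*(-2/9) = -2 - 2/27 = -56/27 ≈ -2.0741)
R = -83/27 (R = (4/(-8) + 3/(-6)) - 56/27 = (4*(-⅛) + 3*(-⅙)) - 56/27 = (-½ - ½) - 56/27 = -1 - 56/27 = -83/27 ≈ -3.0741)
I = -3197/846 (I = -2 + 1505/(-846) = -2 + 1505*(-1/846) = -2 - 1505/846 = -3197/846 ≈ -3.7790)
I*R = -3197/846*(-83/27) = 265351/22842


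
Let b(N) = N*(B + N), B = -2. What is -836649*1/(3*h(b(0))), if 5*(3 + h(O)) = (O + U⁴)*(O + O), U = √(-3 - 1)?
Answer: 92961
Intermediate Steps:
U = 2*I (U = √(-4) = 2*I ≈ 2.0*I)
b(N) = N*(-2 + N)
h(O) = -3 + 2*O*(16 + O)/5 (h(O) = -3 + ((O + (2*I)⁴)*(O + O))/5 = -3 + ((O + 16)*(2*O))/5 = -3 + ((16 + O)*(2*O))/5 = -3 + (2*O*(16 + O))/5 = -3 + 2*O*(16 + O)/5)
-836649*1/(3*h(b(0))) = -836649*1/(3*(-3 + 2*(0*(-2 + 0))²/5 + 32*(0*(-2 + 0))/5)) = -836649*1/(3*(-3 + 2*(0*(-2))²/5 + 32*(0*(-2))/5)) = -836649*1/(3*(-3 + (⅖)*0² + (32/5)*0)) = -836649*1/(3*(-3 + (⅖)*0 + 0)) = -836649*1/(3*(-3 + 0 + 0)) = -836649/((-3*3)) = -836649/(-9) = -836649*(-⅑) = 92961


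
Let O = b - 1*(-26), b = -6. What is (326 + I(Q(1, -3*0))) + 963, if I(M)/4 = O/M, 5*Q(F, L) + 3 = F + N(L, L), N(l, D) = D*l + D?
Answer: 1089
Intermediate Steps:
N(l, D) = D + D*l
O = 20 (O = -6 - 1*(-26) = -6 + 26 = 20)
Q(F, L) = -⅗ + F/5 + L*(1 + L)/5 (Q(F, L) = -⅗ + (F + L*(1 + L))/5 = -⅗ + (F/5 + L*(1 + L)/5) = -⅗ + F/5 + L*(1 + L)/5)
I(M) = 80/M (I(M) = 4*(20/M) = 80/M)
(326 + I(Q(1, -3*0))) + 963 = (326 + 80/(-⅗ + (⅕)*1 + (-3*0)*(1 - 3*0)/5)) + 963 = (326 + 80/(-⅗ + ⅕ + (⅕)*0*(1 + 0))) + 963 = (326 + 80/(-⅗ + ⅕ + (⅕)*0*1)) + 963 = (326 + 80/(-⅗ + ⅕ + 0)) + 963 = (326 + 80/(-⅖)) + 963 = (326 + 80*(-5/2)) + 963 = (326 - 200) + 963 = 126 + 963 = 1089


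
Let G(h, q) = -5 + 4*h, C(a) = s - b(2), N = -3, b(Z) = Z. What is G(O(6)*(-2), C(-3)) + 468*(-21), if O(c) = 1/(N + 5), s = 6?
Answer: -9837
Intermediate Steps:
O(c) = 1/2 (O(c) = 1/(-3 + 5) = 1/2)
C(a) = 4 (C(a) = 6 - 1*2 = 6 - 2 = 4)
G(O(6)*(-2), C(-3)) + 468*(-21) = (-5 + 4*((1/2)*(-2))) + 468*(-21) = (-5 + 4*(-1)) - 9828 = (-5 - 4) - 9828 = -9 - 9828 = -9837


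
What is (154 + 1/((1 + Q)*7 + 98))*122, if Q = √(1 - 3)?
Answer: 29855962/1589 - 122*I*√2/1589 ≈ 18789.0 - 0.10858*I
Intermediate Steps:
Q = I*√2 (Q = √(-2) = I*√2 ≈ 1.4142*I)
(154 + 1/((1 + Q)*7 + 98))*122 = (154 + 1/((1 + I*√2)*7 + 98))*122 = (154 + 1/((7 + 7*I*√2) + 98))*122 = (154 + 1/(105 + 7*I*√2))*122 = 18788 + 122/(105 + 7*I*√2)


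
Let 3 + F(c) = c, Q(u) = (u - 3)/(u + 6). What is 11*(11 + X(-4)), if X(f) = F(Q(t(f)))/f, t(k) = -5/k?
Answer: 7535/58 ≈ 129.91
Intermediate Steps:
Q(u) = (-3 + u)/(6 + u)
F(c) = -3 + c
X(f) = (-3 + (-3 - 5/f)/(6 - 5/f))/f
11*(11 + X(-4)) = 11*(11 + (10 - 21*(-4))/((-4)*(-5 + 6*(-4)))) = 11*(11 - (10 + 84)/(4*(-5 - 24))) = 11*(11 - ¼*94/(-29)) = 11*(11 - ¼*(-1/29)*94) = 11*(11 + 47/58) = 11*(685/58) = 7535/58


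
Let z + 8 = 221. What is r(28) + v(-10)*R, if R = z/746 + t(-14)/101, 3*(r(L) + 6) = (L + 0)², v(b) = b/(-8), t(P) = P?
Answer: 231026179/904152 ≈ 255.52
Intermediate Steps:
z = 213 (z = -8 + 221 = 213)
v(b) = -b/8 (v(b) = b*(-⅛) = -b/8)
r(L) = -6 + L²/3 (r(L) = -6 + (L + 0)²/3 = -6 + L²/3)
R = 11069/75346 (R = 213/746 - 14/101 = 11069/75346 ≈ 0.14691)
r(28) + v(-10)*R = (-6 + (⅓)*28²) - ⅛*(-10)*(11069/75346) = (-6 + (⅓)*784) + (5/4)*(11069/75346) = (-6 + 784/3) + 55345/301384 = 766/3 + 55345/301384 = 231026179/904152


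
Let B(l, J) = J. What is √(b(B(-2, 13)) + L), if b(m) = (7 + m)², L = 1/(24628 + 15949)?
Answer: √658597212177/40577 ≈ 20.000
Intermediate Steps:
L = 1/40577 ≈ 2.4645e-5
√(b(B(-2, 13)) + L) = √((7 + 13)² + 1/40577) = √(20² + 1/40577) = √(400 + 1/40577) = √(16230801/40577) = √658597212177/40577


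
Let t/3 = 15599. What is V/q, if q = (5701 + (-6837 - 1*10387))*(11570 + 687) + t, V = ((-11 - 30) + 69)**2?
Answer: -392/70595307 ≈ -5.5528e-6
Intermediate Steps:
t = 46797 (t = 3*15599 = 46797)
V = 784 (V = (-41 + 69)**2 = 28**2 = 784)
q = -141190614 (q = (5701 + (-6837 - 1*10387))*(11570 + 687) + 46797 = (5701 + (-6837 - 10387))*12257 + 46797 = (5701 - 17224)*12257 + 46797 = -11523*12257 + 46797 = -141237411 + 46797 = -141190614)
V/q = 784/(-141190614) = 784*(-1/141190614) = -392/70595307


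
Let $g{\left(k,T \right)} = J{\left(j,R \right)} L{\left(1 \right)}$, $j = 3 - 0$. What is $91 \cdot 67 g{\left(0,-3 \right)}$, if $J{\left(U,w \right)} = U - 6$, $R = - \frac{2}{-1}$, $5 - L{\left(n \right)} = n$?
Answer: $-73164$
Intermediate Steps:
$L{\left(n \right)} = 5 - n$
$R = 2$ ($R = \left(-2\right) \left(-1\right) = 2$)
$j = 3$ ($j = 3 + 0 = 3$)
$J{\left(U,w \right)} = -6 + U$ ($J{\left(U,w \right)} = U - 6 = -6 + U$)
$g{\left(k,T \right)} = -12$ ($g{\left(k,T \right)} = \left(-6 + 3\right) \left(5 - 1\right) = - 3 \left(5 - 1\right) = \left(-3\right) 4 = -12$)
$91 \cdot 67 g{\left(0,-3 \right)} = 91 \cdot 67 \left(-12\right) = 6097 \left(-12\right) = -73164$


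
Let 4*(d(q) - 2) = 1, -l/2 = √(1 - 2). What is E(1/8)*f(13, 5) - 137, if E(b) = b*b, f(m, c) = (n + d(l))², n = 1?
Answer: -140119/1024 ≈ -136.83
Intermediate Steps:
l = -2*I (l = -2*√(1 - 2) = -2*I ≈ -2.0*I)
d(q) = 9/4 (d(q) = 2 + (¼)*1 = 2 + ¼ = 9/4)
f(m, c) = 169/16 (f(m, c) = (1 + 9/4)² = (13/4)² = 169/16)
E(b) = b²
E(1/8)*f(13, 5) - 137 = (1/8)²*(169/16) - 137 = (⅛)²*(169/16) - 137 = (1/64)*(169/16) - 137 = 169/1024 - 137 = -140119/1024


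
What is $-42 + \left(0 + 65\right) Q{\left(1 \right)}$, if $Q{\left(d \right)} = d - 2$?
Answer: $-107$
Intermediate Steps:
$Q{\left(d \right)} = -2 + d$
$-42 + \left(0 + 65\right) Q{\left(1 \right)} = -42 + \left(0 + 65\right) \left(-2 + 1\right) = -42 + 65 \left(-1\right) = -42 - 65 = -107$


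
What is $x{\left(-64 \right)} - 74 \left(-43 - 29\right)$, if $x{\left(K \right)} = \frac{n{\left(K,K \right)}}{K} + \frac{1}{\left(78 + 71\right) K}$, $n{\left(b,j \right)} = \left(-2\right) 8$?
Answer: $\frac{50810191}{9536} \approx 5328.3$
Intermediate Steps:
$n{\left(b,j \right)} = -16$
$x{\left(K \right)} = - \frac{2383}{149 K}$ ($x{\left(K \right)} = - \frac{16}{K} + \frac{1}{\left(78 + 71\right) K} = - \frac{16}{K} + \frac{1}{149 K} = - \frac{2383}{149 K}$)
$x{\left(-64 \right)} - 74 \left(-43 - 29\right) = - \frac{2383}{149 \left(-64\right)} - 74 \left(-43 - 29\right) = \left(- \frac{2383}{149}\right) \left(- \frac{1}{64}\right) - -5328 = \frac{2383}{9536} + 5328 = \frac{50810191}{9536}$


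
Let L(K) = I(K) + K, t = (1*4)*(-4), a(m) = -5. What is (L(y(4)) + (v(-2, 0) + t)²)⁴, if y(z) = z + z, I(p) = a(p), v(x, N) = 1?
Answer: 2702336256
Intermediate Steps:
I(p) = -5
y(z) = 2*z
t = -16 (t = 4*(-4) = -16)
L(K) = -5 + K
(L(y(4)) + (v(-2, 0) + t)²)⁴ = ((-5 + 2*4) + (1 - 16)²)⁴ = ((-5 + 8) + (-15)²)⁴ = (3 + 225)⁴ = 228⁴ = 2702336256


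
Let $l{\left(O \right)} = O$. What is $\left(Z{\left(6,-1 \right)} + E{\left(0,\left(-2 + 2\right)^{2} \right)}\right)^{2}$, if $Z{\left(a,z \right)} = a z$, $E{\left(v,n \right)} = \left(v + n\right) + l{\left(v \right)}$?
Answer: $36$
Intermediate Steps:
$E{\left(v,n \right)} = n + 2 v$ ($E{\left(v,n \right)} = \left(v + n\right) + v = \left(n + v\right) + v = n + 2 v$)
$\left(Z{\left(6,-1 \right)} + E{\left(0,\left(-2 + 2\right)^{2} \right)}\right)^{2} = \left(6 \left(-1\right) + \left(\left(-2 + 2\right)^{2} + 2 \cdot 0\right)\right)^{2} = \left(-6 + \left(0^{2} + 0\right)\right)^{2} = \left(-6 + \left(0 + 0\right)\right)^{2} = \left(-6 + 0\right)^{2} = \left(-6\right)^{2} = 36$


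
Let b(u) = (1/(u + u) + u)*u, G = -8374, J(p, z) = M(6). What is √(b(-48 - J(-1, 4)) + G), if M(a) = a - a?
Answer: I*√24278/2 ≈ 77.907*I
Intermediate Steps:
M(a) = 0
J(p, z) = 0
b(u) = u*(u + 1/(2*u)) (b(u) = (1/(2*u) + u)*u = (u + 1/(2*u))*u = u*(u + 1/(2*u)))
√(b(-48 - J(-1, 4)) + G) = √((½ + (-48 - 1*0)²) - 8374) = √((½ + (-48 + 0)²) - 8374) = √((½ + (-48)²) - 8374) = √((½ + 2304) - 8374) = √(4609/2 - 8374) = √(-12139/2) = I*√24278/2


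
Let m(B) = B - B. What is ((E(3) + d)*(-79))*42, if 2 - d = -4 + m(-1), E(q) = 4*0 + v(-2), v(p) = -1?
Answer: -16590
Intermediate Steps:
m(B) = 0
E(q) = -1 (E(q) = 4*0 - 1 = 0 - 1 = -1)
d = 6 (d = 2 - (-4 + 0) = 2 - 1*(-4) = 2 + 4 = 6)
((E(3) + d)*(-79))*42 = ((-1 + 6)*(-79))*42 = (5*(-79))*42 = -395*42 = -16590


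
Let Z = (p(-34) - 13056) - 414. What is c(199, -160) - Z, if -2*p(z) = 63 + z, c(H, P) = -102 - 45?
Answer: 26675/2 ≈ 13338.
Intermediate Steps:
c(H, P) = -147
p(z) = -63/2 - z/2 (p(z) = -(63 + z)/2 = -63/2 - z/2)
Z = -26969/2 (Z = ((-63/2 - 1/2*(-34)) - 13056) - 414 = ((-63/2 + 17) - 13056) - 414 = (-29/2 - 13056) - 414 = -26141/2 - 414 = -26969/2 ≈ -13485.)
c(199, -160) - Z = -147 - 1*(-26969/2) = -147 + 26969/2 = 26675/2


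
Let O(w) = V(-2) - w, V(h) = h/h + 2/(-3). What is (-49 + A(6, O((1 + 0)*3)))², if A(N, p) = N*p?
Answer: 4225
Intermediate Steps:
V(h) = ⅓ (V(h) = 1 + 2*(-⅓) = 1 - ⅔ = ⅓)
O(w) = ⅓ - w
(-49 + A(6, O((1 + 0)*3)))² = (-49 + 6*(⅓ - (1 + 0)*3))² = (-49 + 6*(⅓ - 3))² = (-49 + 6*(-8/3))² = (-49 - 16)² = (-65)² = 4225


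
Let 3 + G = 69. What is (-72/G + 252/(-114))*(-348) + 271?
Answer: 296759/209 ≈ 1419.9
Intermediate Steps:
G = 66 (G = -3 + 69 = 66)
(-72/G + 252/(-114))*(-348) + 271 = (-72/66 + 252/(-114))*(-348) + 271 = (-72*1/66 + 252*(-1/114))*(-348) + 271 = (-12/11 - 42/19)*(-348) + 271 = -690/209*(-348) + 271 = 240120/209 + 271 = 296759/209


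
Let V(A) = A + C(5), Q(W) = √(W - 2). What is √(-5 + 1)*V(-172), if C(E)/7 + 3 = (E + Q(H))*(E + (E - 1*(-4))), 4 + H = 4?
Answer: -196*√2 + 594*I ≈ -277.19 + 594.0*I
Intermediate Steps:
H = 0 (H = -4 + 4 = 0)
Q(W) = √(-2 + W)
C(E) = -21 + 7*(4 + 2*E)*(E + I*√2) (C(E) = -21 + 7*((E + √(-2 + 0))*(E + (E - 1*(-4)))) = -21 + 7*((E + √(-2))*(E + (E + 4))) = -21 + 7*((E + I*√2)*(E + (4 + E))) = -21 + 7*((E + I*√2)*(4 + 2*E)) = -21 + 7*((4 + 2*E)*(E + I*√2)) = -21 + 7*(4 + 2*E)*(E + I*√2))
V(A) = 469 + A + 98*I*√2 (V(A) = A + (-21 + 14*5² + 28*5 + 28*I*√2 + 14*I*5*√2) = A + (-21 + 14*25 + 140 + 28*I*√2 + 70*I*√2) = A + (-21 + 350 + 140 + 28*I*√2 + 70*I*√2) = A + (469 + 98*I*√2) = 469 + A + 98*I*√2)
√(-5 + 1)*V(-172) = √(-5 + 1)*(469 - 172 + 98*I*√2) = √(-4)*(297 + 98*I*√2) = (2*I)*(297 + 98*I*√2) = 2*I*(297 + 98*I*√2)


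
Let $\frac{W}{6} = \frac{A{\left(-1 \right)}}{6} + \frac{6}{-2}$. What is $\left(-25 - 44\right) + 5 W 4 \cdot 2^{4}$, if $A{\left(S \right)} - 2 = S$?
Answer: $-5509$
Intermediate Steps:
$A{\left(S \right)} = 2 + S$
$W = -17$ ($W = 6 \left(\frac{2 - 1}{6} + \frac{6}{-2}\right) = 6 \left(1 \cdot \frac{1}{6} + 6 \left(- \frac{1}{2}\right)\right) = 6 \left(\frac{1}{6} - 3\right) = 6 \left(- \frac{17}{6}\right) = -17$)
$\left(-25 - 44\right) + 5 W 4 \cdot 2^{4} = \left(-25 - 44\right) + 5 \left(-17\right) 4 \cdot 2^{4} = \left(-25 - 44\right) + \left(-85\right) 4 \cdot 16 = -69 - 5440 = -5509$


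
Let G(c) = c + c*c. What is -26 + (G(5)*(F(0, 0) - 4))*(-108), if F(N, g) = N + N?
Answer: 12934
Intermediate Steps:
F(N, g) = 2*N
G(c) = c + c**2
-26 + (G(5)*(F(0, 0) - 4))*(-108) = -26 + ((5*(1 + 5))*(2*0 - 4))*(-108) = -26 + ((5*6)*(0 - 4))*(-108) = -26 + (30*(-4))*(-108) = -26 - 120*(-108) = -26 + 12960 = 12934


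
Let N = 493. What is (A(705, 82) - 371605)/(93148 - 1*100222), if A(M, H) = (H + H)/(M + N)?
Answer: 222591313/4237326 ≈ 52.531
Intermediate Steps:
A(M, H) = 2*H/(493 + M) (A(M, H) = (H + H)/(M + 493) = (2*H)/(493 + M) = 2*H/(493 + M))
(A(705, 82) - 371605)/(93148 - 1*100222) = (2*82/(493 + 705) - 371605)/(93148 - 1*100222) = (2*82/1198 - 371605)/(93148 - 100222) = (2*82*(1/1198) - 371605)/(-7074) = (82/599 - 371605)*(-1/7074) = -222591313/599*(-1/7074) = 222591313/4237326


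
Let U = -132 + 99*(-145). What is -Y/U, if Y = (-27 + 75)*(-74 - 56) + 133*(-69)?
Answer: -5139/4829 ≈ -1.0642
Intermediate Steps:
Y = -15417 (Y = 48*(-130) - 9177 = -6240 - 9177 = -15417)
U = -14487 (U = -132 - 14355 = -14487)
-Y/U = -(-15417)/(-14487) = -(-15417)*(-1)/14487 = -1*5139/4829 = -5139/4829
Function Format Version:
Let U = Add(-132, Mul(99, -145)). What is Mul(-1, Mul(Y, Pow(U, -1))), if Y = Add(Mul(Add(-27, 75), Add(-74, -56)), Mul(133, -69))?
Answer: Rational(-5139, 4829) ≈ -1.0642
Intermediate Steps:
Y = -15417 (Y = Add(Mul(48, -130), -9177) = Add(-6240, -9177) = -15417)
U = -14487 (U = Add(-132, -14355) = -14487)
Mul(-1, Mul(Y, Pow(U, -1))) = Mul(-1, Mul(-15417, Pow(-14487, -1))) = Mul(-1, Mul(-15417, Rational(-1, 14487))) = Mul(-1, Rational(5139, 4829)) = Rational(-5139, 4829)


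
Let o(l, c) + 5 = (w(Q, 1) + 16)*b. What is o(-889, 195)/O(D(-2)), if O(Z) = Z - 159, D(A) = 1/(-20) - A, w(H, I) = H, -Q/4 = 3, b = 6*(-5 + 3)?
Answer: 1060/3141 ≈ 0.33747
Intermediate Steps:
b = -12 (b = 6*(-2) = -12)
Q = -12 (Q = -4*3 = -12)
D(A) = -1/20 - A
O(Z) = -159 + Z
o(l, c) = -53 (o(l, c) = -5 + (-12 + 16)*(-12) = -5 + 4*(-12) = -5 - 48 = -53)
o(-889, 195)/O(D(-2)) = -53/(-159 + (-1/20 - 1*(-2))) = -53/(-159 + (-1/20 + 2)) = -53/(-159 + 39/20) = -53/(-3141/20) = -53*(-20/3141) = 1060/3141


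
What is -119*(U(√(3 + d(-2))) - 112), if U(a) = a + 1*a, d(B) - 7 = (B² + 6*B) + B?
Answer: 13328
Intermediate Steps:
d(B) = 7 + B² + 7*B (d(B) = 7 + ((B² + 6*B) + B) = 7 + (B² + 7*B) = 7 + B² + 7*B)
U(a) = 2*a (U(a) = a + a = 2*a)
-119*(U(√(3 + d(-2))) - 112) = -119*(2*√(3 + (7 + (-2)² + 7*(-2))) - 112) = -119*(2*√(3 + (7 + 4 - 14)) - 112) = -119*(2*√(3 - 3) - 112) = -119*(2*√0 - 112) = -119*(2*0 - 112) = -119*(0 - 112) = -119*(-112) = 13328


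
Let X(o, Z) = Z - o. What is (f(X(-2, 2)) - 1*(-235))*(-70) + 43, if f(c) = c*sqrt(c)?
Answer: -16967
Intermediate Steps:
f(c) = c**(3/2)
(f(X(-2, 2)) - 1*(-235))*(-70) + 43 = ((2 - 1*(-2))**(3/2) - 1*(-235))*(-70) + 43 = ((2 + 2)**(3/2) + 235)*(-70) + 43 = (4**(3/2) + 235)*(-70) + 43 = (8 + 235)*(-70) + 43 = 243*(-70) + 43 = -17010 + 43 = -16967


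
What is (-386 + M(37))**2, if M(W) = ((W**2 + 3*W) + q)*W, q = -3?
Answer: 2944473169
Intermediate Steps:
M(W) = W*(-3 + W**2 + 3*W) (M(W) = ((W**2 + 3*W) - 3)*W = (-3 + W**2 + 3*W)*W = W*(-3 + W**2 + 3*W))
(-386 + M(37))**2 = (-386 + 37*(-3 + 37**2 + 3*37))**2 = (-386 + 37*(-3 + 1369 + 111))**2 = (-386 + 37*1477)**2 = (-386 + 54649)**2 = 54263**2 = 2944473169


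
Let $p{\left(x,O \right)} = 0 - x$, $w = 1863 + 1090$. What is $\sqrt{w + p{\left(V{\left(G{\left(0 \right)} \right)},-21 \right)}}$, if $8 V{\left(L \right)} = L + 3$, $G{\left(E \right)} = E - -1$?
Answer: $\frac{\sqrt{11810}}{2} \approx 54.337$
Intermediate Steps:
$G{\left(E \right)} = 1 + E$ ($G{\left(E \right)} = E + 1 = 1 + E$)
$V{\left(L \right)} = \frac{3}{8} + \frac{L}{8}$ ($V{\left(L \right)} = \frac{L + 3}{8} = \frac{3 + L}{8} = \frac{3}{8} + \frac{L}{8}$)
$w = 2953$
$p{\left(x,O \right)} = - x$
$\sqrt{w + p{\left(V{\left(G{\left(0 \right)} \right)},-21 \right)}} = \sqrt{2953 - \left(\frac{3}{8} + \frac{1 + 0}{8}\right)} = \sqrt{2953 - \left(\frac{3}{8} + \frac{1}{8} \cdot 1\right)} = \sqrt{2953 - \left(\frac{3}{8} + \frac{1}{8}\right)} = \sqrt{2953 - \frac{1}{2}} = \sqrt{\frac{5905}{2}} = \frac{\sqrt{11810}}{2}$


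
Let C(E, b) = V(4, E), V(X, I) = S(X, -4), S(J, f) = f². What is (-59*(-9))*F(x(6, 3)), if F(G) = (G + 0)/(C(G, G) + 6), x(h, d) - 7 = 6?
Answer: 6903/22 ≈ 313.77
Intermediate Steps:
V(X, I) = 16 (V(X, I) = (-4)² = 16)
C(E, b) = 16
x(h, d) = 13 (x(h, d) = 7 + 6 = 13)
F(G) = G/22 (F(G) = (G + 0)/(16 + 6) = G/22)
(-59*(-9))*F(x(6, 3)) = (-59*(-9))*((1/22)*13) = 531*(13/22) = 6903/22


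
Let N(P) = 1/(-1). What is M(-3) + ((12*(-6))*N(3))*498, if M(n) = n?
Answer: 35853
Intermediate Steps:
N(P) = -1
M(-3) + ((12*(-6))*N(3))*498 = -3 + ((12*(-6))*(-1))*498 = -3 - 72*(-1)*498 = -3 + 72*498 = -3 + 35856 = 35853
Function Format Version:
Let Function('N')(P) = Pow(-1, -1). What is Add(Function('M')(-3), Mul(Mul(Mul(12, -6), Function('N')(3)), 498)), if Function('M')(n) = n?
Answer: 35853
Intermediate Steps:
Function('N')(P) = -1
Add(Function('M')(-3), Mul(Mul(Mul(12, -6), Function('N')(3)), 498)) = Add(-3, Mul(Mul(Mul(12, -6), -1), 498)) = Add(-3, Mul(Mul(-72, -1), 498)) = Add(-3, Mul(72, 498)) = Add(-3, 35856) = 35853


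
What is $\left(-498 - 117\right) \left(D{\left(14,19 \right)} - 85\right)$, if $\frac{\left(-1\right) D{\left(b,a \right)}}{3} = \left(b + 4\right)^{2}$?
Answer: $650055$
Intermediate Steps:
$D{\left(b,a \right)} = - 3 \left(4 + b\right)^{2}$ ($D{\left(b,a \right)} = - 3 \left(b + 4\right)^{2} = - 3 \left(4 + b\right)^{2}$)
$\left(-498 - 117\right) \left(D{\left(14,19 \right)} - 85\right) = \left(-498 - 117\right) \left(- 3 \left(4 + 14\right)^{2} - 85\right) = - 615 \left(- 3 \cdot 18^{2} - 85\right) = - 615 \left(\left(-3\right) 324 - 85\right) = - 615 \left(-972 - 85\right) = \left(-615\right) \left(-1057\right) = 650055$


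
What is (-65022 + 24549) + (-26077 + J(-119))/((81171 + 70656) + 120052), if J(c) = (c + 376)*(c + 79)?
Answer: -11003795124/271879 ≈ -40473.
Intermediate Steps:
J(c) = (79 + c)*(376 + c) (J(c) = (376 + c)*(79 + c) = (79 + c)*(376 + c))
(-65022 + 24549) + (-26077 + J(-119))/((81171 + 70656) + 120052) = (-65022 + 24549) + (-26077 + (29704 + (-119)² + 455*(-119)))/((81171 + 70656) + 120052) = -40473 + (-26077 + (29704 + 14161 - 54145))/(151827 + 120052) = -40473 + (-26077 - 10280)/271879 = -40473 - 36357*1/271879 = -40473 - 36357/271879 = -11003795124/271879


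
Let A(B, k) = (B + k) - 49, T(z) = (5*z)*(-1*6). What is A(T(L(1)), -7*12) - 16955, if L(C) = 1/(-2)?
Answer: -17073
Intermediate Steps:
L(C) = -½
T(z) = -30*z (T(z) = (5*z)*(-6) = -30*z)
A(B, k) = -49 + B + k
A(T(L(1)), -7*12) - 16955 = (-49 - 30*(-½) - 7*12) - 16955 = (-49 + 15 - 84) - 16955 = -118 - 16955 = -17073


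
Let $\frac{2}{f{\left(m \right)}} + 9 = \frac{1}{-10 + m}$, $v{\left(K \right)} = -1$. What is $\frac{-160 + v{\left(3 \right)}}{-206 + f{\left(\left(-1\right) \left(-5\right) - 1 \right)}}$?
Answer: $\frac{8855}{11342} \approx 0.78073$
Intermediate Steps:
$f{\left(m \right)} = \frac{2}{-9 + \frac{1}{-10 + m}}$
$\frac{-160 + v{\left(3 \right)}}{-206 + f{\left(\left(-1\right) \left(-5\right) - 1 \right)}} = \frac{-160 - 1}{-206 + \frac{2 \left(10 - \left(\left(-1\right) \left(-5\right) - 1\right)\right)}{-91 + 9 \left(\left(-1\right) \left(-5\right) - 1\right)}} = - \frac{161}{-206 + \frac{2 \left(10 - \left(5 - 1\right)\right)}{-91 + 9 \left(5 - 1\right)}} = - \frac{161}{-206 + \frac{2 \left(10 - 4\right)}{-91 + 9 \cdot 4}} = - \frac{161}{-206 + \frac{2 \left(10 - 4\right)}{-91 + 36}} = - \frac{161}{-206 + 2 \frac{1}{-55} \cdot 6} = - \frac{161}{-206 + 2 \left(- \frac{1}{55}\right) 6} = - \frac{161}{-206 - \frac{12}{55}} = - \frac{161}{- \frac{11342}{55}} = \left(-161\right) \left(- \frac{55}{11342}\right) = \frac{8855}{11342}$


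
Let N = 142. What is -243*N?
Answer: -34506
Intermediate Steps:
-243*N = -243*142 = -34506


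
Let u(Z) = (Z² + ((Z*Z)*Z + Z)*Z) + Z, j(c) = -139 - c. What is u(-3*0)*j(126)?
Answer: 0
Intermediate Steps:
u(Z) = Z + Z² + Z*(Z + Z³) (u(Z) = (Z² + (Z²*Z + Z)*Z) + Z = (Z² + (Z³ + Z)*Z) + Z = (Z² + (Z + Z³)*Z) + Z = (Z² + Z*(Z + Z³)) + Z = Z + Z² + Z*(Z + Z³))
u(-3*0)*j(126) = ((-3*0)*(1 + (-3*0)³ + 2*(-3*0)))*(-139 - 1*126) = (0*(1 + 0³ + 2*0))*(-139 - 126) = (0*(1 + 0 + 0))*(-265) = (0*1)*(-265) = 0*(-265) = 0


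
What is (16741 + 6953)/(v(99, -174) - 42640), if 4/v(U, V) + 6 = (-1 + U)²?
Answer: -18951251/34104893 ≈ -0.55568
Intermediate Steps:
v(U, V) = 4/(-6 + (-1 + U)²)
(16741 + 6953)/(v(99, -174) - 42640) = (16741 + 6953)/(4/(-6 + (-1 + 99)²) - 42640) = 23694/(4/(-6 + 98²) - 42640) = 23694/(4/(-6 + 9604) - 42640) = 23694/(4/9598 - 42640) = 23694/(4*(1/9598) - 42640) = 23694/(2/4799 - 42640) = 23694/(-204629358/4799) = 23694*(-4799/204629358) = -18951251/34104893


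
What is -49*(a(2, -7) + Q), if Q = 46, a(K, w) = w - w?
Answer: -2254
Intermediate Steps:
a(K, w) = 0
-49*(a(2, -7) + Q) = -49*(0 + 46) = -49*46 = -2254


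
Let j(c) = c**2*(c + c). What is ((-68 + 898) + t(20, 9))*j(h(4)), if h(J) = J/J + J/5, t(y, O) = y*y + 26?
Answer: 1831248/125 ≈ 14650.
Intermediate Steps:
t(y, O) = 26 + y**2 (t(y, O) = y**2 + 26 = 26 + y**2)
h(J) = 1 + J/5 (h(J) = 1 + J*(1/5) = 1 + J/5)
j(c) = 2*c**3 (j(c) = c**2*(2*c) = 2*c**3)
((-68 + 898) + t(20, 9))*j(h(4)) = ((-68 + 898) + (26 + 20**2))*(2*(1 + (1/5)*4)**3) = (830 + (26 + 400))*(2*(1 + 4/5)**3) = (830 + 426)*(2*(9/5)**3) = 1256*(2*(729/125)) = 1256*(1458/125) = 1831248/125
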